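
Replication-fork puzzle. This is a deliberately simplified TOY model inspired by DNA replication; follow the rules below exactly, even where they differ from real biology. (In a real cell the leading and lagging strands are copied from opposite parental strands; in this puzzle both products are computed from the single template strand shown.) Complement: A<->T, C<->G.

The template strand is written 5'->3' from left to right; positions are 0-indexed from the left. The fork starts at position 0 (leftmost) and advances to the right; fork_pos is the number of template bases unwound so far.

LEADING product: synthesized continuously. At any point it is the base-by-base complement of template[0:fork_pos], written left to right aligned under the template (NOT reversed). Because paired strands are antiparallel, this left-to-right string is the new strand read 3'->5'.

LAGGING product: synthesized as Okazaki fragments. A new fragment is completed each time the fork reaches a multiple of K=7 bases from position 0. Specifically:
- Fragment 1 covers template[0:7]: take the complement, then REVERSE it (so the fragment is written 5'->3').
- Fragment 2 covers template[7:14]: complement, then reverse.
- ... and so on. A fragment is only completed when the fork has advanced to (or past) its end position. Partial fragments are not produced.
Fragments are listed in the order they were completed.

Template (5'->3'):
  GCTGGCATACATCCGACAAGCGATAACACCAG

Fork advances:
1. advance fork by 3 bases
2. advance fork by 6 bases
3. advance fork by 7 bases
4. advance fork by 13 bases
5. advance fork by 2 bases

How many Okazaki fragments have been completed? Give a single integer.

Step 1: advance 3 -> fork_pos = 0 + 3 = 3. Next multiple of 7 is 7 (not reached); still 0 fragment(s).
Step 2: advance 6 -> fork_pos = 3 + 6 = 9. Reached multiple(s) of 7: 7 -> fragment 1 completed (1 total).
Step 3: advance 7 -> fork_pos = 9 + 7 = 16. Reached multiple(s) of 7: 14 -> fragment 2 completed (2 total).
Step 4: advance 13 -> fork_pos = 16 + 13 = 29. Reached multiple(s) of 7: 21, 28 -> fragments 3-4 completed (4 total).
Step 5: advance 2 -> fork_pos = 29 + 2 = 31. Next multiple of 7 is 35 (not reached); still 4 fragment(s).
Check: final fork_pos = 31; the multiples of 7 that are <= 31 are 7..28 -> 31 // 7 = 4 completed fragment(s).

Answer: 4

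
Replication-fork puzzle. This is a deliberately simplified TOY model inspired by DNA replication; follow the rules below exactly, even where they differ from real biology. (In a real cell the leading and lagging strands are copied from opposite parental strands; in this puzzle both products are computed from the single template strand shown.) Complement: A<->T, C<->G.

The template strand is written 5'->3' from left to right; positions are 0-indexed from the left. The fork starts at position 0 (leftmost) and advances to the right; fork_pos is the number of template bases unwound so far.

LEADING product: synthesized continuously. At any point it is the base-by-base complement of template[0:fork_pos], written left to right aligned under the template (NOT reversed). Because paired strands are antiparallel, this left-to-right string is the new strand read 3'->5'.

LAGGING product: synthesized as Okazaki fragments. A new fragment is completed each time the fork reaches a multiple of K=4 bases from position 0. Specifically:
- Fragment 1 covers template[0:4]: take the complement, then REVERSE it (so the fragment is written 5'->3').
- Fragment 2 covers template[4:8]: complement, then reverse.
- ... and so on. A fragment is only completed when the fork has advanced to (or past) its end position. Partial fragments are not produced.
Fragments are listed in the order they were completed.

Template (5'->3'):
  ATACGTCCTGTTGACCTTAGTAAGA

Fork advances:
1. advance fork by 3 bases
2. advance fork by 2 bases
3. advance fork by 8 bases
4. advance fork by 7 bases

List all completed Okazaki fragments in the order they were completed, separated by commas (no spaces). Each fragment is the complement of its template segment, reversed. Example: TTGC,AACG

Step 1: advance 3 -> fork_pos = 0 + 3 = 3. Next multiple of 4 is 4 (not reached); still 0 fragment(s).
Step 2: advance 2 -> fork_pos = 3 + 2 = 5. Reached multiple(s) of 4: 4 -> fragment 1 completed (1 total).
Step 3: advance 8 -> fork_pos = 5 + 8 = 13. Reached multiple(s) of 4: 8, 12 -> fragments 2-3 completed (3 total).
Step 4: advance 7 -> fork_pos = 13 + 7 = 20. Reached multiple(s) of 4: 16, 20 -> fragments 4-5 completed (5 total).
Final fork_pos = 20, so 5 fragment(s) are complete. Build each: template segment -> complement -> reverse.
Fragment 1: template[0:4] = ATAC -> complement TATG -> reversed GTAT
Fragment 2: template[4:8] = GTCC -> complement CAGG -> reversed GGAC
Fragment 3: template[8:12] = TGTT -> complement ACAA -> reversed AACA
Fragment 4: template[12:16] = GACC -> complement CTGG -> reversed GGTC
Fragment 5: template[16:20] = TTAG -> complement AATC -> reversed CTAA

Answer: GTAT,GGAC,AACA,GGTC,CTAA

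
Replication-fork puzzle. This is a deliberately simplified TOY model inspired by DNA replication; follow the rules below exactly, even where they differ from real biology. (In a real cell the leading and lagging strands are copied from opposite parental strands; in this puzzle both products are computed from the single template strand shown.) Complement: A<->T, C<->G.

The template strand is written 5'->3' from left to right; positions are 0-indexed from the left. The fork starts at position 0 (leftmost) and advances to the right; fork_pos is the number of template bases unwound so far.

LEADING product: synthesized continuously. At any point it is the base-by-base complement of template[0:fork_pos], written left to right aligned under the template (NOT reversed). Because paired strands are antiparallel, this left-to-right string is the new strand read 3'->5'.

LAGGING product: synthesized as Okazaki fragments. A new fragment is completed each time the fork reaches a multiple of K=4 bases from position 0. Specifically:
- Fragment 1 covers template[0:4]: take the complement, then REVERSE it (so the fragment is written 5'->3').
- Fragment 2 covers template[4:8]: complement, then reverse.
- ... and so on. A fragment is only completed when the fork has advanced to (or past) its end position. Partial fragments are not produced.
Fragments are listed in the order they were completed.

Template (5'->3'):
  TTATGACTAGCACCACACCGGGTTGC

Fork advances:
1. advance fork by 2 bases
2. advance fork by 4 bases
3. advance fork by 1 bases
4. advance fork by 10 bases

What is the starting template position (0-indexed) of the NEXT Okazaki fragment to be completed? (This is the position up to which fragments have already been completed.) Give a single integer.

Step 1: advance 2 -> fork_pos = 0 + 2 = 2. Next multiple of 4 is 4 (not reached); still 0 fragment(s).
Step 2: advance 4 -> fork_pos = 2 + 4 = 6. Reached multiple(s) of 4: 4 -> fragment 1 completed (1 total).
Step 3: advance 1 -> fork_pos = 6 + 1 = 7. Next multiple of 4 is 8 (not reached); still 1 fragment(s).
Step 4: advance 10 -> fork_pos = 7 + 10 = 17. Reached multiple(s) of 4: 8, 12, 16 -> fragments 2-4 completed (4 total).
4 fragment(s) completed, covering template[0:16] (4 x 4 = 16). The next fragment, fragment 5, covers template[16:20], so it starts at position 16.

Answer: 16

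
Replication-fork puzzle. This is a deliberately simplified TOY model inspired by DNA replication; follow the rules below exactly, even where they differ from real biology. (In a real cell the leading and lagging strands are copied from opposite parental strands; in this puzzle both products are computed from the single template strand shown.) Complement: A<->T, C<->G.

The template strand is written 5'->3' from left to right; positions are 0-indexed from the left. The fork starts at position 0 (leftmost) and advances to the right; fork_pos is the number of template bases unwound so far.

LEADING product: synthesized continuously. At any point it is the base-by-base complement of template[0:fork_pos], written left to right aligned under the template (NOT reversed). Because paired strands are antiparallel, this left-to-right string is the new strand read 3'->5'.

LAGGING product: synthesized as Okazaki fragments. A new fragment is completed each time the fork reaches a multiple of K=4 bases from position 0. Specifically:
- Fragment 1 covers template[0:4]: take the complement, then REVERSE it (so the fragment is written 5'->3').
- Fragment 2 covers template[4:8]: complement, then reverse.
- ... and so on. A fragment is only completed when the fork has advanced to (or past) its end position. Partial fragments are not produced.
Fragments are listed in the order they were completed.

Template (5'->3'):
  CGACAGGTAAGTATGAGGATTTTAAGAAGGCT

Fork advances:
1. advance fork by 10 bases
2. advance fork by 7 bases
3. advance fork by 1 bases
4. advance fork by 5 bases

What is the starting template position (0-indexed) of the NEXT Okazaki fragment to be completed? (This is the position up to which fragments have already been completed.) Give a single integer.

Step 1: advance 10 -> fork_pos = 0 + 10 = 10. Reached multiple(s) of 4: 4, 8 -> fragments 1-2 completed (2 total).
Step 2: advance 7 -> fork_pos = 10 + 7 = 17. Reached multiple(s) of 4: 12, 16 -> fragments 3-4 completed (4 total).
Step 3: advance 1 -> fork_pos = 17 + 1 = 18. Next multiple of 4 is 20 (not reached); still 4 fragment(s).
Step 4: advance 5 -> fork_pos = 18 + 5 = 23. Reached multiple(s) of 4: 20 -> fragment 5 completed (5 total).
5 fragment(s) completed, covering template[0:20] (5 x 4 = 20). The next fragment, fragment 6, covers template[20:24], so it starts at position 20.

Answer: 20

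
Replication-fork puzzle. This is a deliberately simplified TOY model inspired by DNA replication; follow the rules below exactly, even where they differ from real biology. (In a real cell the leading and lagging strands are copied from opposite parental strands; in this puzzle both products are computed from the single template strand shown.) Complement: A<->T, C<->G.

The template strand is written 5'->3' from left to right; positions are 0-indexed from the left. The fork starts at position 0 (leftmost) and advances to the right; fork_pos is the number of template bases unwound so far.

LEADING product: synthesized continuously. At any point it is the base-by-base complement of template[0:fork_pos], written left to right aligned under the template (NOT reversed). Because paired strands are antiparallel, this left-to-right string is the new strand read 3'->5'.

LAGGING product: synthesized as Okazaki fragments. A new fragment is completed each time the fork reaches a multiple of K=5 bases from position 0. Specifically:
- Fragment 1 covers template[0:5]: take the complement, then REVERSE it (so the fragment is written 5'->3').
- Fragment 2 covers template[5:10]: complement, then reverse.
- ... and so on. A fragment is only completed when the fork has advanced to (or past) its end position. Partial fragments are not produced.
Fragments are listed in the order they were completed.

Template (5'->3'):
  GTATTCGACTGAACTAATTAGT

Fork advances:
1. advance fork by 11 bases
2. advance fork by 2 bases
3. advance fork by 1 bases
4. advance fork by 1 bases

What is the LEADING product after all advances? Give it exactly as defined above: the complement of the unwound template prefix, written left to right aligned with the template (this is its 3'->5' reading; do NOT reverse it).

Answer: CATAAGCTGACTTGA

Derivation:
Step 1: advance 11 -> fork_pos = 0 + 11 = 11.
Step 2: advance 2 -> fork_pos = 11 + 2 = 13.
Step 3: advance 1 -> fork_pos = 13 + 1 = 14.
Step 4: advance 1 -> fork_pos = 14 + 1 = 15.
Unwound prefix: template[0:15] = GTATTCGACTGAACT
Complement it base by base (A<->T, C<->G), keeping left-to-right order:
  [0:5] GTATT -> CATAA
  [5:10] CGACT -> GCTGA
  [10:15] GAACT -> CTTGA
Concatenate: CATAAGCTGACTTGA (length 15; written aligned with the template, i.e. 3'->5').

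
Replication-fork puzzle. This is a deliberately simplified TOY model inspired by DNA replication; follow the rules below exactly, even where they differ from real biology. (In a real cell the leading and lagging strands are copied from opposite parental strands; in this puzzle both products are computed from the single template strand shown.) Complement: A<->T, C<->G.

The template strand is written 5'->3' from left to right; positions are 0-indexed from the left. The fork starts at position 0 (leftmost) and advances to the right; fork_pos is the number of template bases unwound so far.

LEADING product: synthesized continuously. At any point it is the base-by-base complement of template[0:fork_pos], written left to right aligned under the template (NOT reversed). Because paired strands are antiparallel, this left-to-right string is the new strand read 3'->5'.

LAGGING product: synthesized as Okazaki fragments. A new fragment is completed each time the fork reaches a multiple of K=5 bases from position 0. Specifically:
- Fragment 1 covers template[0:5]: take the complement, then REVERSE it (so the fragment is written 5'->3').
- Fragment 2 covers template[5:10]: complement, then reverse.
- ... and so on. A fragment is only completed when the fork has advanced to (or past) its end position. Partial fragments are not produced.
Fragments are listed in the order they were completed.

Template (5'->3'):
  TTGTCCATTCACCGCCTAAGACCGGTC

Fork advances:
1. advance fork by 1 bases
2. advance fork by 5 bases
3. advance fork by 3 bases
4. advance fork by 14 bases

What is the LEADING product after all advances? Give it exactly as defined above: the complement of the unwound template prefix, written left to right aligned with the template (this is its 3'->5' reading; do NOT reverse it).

Answer: AACAGGTAAGTGGCGGATTCTGG

Derivation:
Step 1: advance 1 -> fork_pos = 0 + 1 = 1.
Step 2: advance 5 -> fork_pos = 1 + 5 = 6.
Step 3: advance 3 -> fork_pos = 6 + 3 = 9.
Step 4: advance 14 -> fork_pos = 9 + 14 = 23.
Unwound prefix: template[0:23] = TTGTCCATTCACCGCCTAAGACC
Complement it base by base (A<->T, C<->G), keeping left-to-right order:
  [0:5] TTGTC -> AACAG
  [5:10] CATTC -> GTAAG
  [10:15] ACCGC -> TGGCG
  [15:20] CTAAG -> GATTC
  [20:23] ACC -> TGG
Concatenate: AACAGGTAAGTGGCGGATTCTGG (length 23; written aligned with the template, i.e. 3'->5').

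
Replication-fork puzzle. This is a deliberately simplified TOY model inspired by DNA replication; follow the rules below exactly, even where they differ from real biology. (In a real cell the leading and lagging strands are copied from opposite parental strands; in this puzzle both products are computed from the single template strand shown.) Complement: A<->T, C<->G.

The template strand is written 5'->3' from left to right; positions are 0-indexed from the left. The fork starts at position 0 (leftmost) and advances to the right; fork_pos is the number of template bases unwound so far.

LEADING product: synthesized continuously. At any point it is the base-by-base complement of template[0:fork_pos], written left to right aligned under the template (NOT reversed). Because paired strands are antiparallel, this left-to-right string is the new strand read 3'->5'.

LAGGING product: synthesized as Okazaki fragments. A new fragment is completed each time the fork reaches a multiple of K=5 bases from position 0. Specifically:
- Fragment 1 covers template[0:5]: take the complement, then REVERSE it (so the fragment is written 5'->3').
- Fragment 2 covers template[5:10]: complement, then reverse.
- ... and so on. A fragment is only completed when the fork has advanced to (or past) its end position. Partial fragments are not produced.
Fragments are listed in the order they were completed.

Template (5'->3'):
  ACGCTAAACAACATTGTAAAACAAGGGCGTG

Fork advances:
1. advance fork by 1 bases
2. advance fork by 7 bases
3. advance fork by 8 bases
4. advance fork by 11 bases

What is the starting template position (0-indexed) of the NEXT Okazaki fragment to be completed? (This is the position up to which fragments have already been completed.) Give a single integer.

Step 1: advance 1 -> fork_pos = 0 + 1 = 1. Next multiple of 5 is 5 (not reached); still 0 fragment(s).
Step 2: advance 7 -> fork_pos = 1 + 7 = 8. Reached multiple(s) of 5: 5 -> fragment 1 completed (1 total).
Step 3: advance 8 -> fork_pos = 8 + 8 = 16. Reached multiple(s) of 5: 10, 15 -> fragments 2-3 completed (3 total).
Step 4: advance 11 -> fork_pos = 16 + 11 = 27. Reached multiple(s) of 5: 20, 25 -> fragments 4-5 completed (5 total).
5 fragment(s) completed, covering template[0:25] (5 x 5 = 25). The next fragment, fragment 6, covers template[25:30], so it starts at position 25.

Answer: 25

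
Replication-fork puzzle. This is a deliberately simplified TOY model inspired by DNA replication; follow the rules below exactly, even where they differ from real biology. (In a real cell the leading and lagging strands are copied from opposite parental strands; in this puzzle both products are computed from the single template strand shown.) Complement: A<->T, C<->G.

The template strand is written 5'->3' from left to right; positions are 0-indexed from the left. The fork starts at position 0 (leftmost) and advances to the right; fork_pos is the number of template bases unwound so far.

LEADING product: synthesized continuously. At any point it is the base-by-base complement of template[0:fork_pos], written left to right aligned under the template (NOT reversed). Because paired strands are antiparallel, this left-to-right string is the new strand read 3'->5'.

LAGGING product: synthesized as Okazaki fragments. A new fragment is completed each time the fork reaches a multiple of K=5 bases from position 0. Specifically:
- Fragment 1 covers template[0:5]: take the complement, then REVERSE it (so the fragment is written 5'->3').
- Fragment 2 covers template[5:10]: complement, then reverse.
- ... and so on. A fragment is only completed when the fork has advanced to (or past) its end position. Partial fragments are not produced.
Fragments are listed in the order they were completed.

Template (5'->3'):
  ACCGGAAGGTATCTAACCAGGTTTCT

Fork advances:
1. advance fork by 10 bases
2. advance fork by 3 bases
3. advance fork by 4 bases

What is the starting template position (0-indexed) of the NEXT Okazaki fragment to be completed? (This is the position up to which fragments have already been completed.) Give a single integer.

Answer: 15

Derivation:
Step 1: advance 10 -> fork_pos = 0 + 10 = 10. Reached multiple(s) of 5: 5, 10 -> fragments 1-2 completed (2 total).
Step 2: advance 3 -> fork_pos = 10 + 3 = 13. Next multiple of 5 is 15 (not reached); still 2 fragment(s).
Step 3: advance 4 -> fork_pos = 13 + 4 = 17. Reached multiple(s) of 5: 15 -> fragment 3 completed (3 total).
3 fragment(s) completed, covering template[0:15] (3 x 5 = 15). The next fragment, fragment 4, covers template[15:20], so it starts at position 15.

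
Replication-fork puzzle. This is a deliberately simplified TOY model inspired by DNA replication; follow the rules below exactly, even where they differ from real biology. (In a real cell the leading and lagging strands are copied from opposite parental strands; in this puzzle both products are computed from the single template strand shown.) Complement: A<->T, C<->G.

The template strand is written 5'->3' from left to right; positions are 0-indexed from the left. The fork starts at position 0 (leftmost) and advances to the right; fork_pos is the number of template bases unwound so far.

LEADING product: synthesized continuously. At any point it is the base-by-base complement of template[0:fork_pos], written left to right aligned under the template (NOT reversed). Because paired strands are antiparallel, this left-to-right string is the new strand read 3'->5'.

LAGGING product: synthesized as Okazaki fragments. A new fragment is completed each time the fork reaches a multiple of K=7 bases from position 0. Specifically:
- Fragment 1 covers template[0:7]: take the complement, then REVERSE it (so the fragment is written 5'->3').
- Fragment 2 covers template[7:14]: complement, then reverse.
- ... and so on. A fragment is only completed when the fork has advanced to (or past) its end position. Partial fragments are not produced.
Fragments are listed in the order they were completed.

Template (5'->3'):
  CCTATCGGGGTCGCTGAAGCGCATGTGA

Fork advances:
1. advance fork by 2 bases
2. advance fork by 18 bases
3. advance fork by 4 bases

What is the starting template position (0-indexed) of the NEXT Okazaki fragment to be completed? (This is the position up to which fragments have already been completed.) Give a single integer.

Step 1: advance 2 -> fork_pos = 0 + 2 = 2. Next multiple of 7 is 7 (not reached); still 0 fragment(s).
Step 2: advance 18 -> fork_pos = 2 + 18 = 20. Reached multiple(s) of 7: 7, 14 -> fragments 1-2 completed (2 total).
Step 3: advance 4 -> fork_pos = 20 + 4 = 24. Reached multiple(s) of 7: 21 -> fragment 3 completed (3 total).
3 fragment(s) completed, covering template[0:21] (3 x 7 = 21). The next fragment, fragment 4, covers template[21:28], so it starts at position 21.

Answer: 21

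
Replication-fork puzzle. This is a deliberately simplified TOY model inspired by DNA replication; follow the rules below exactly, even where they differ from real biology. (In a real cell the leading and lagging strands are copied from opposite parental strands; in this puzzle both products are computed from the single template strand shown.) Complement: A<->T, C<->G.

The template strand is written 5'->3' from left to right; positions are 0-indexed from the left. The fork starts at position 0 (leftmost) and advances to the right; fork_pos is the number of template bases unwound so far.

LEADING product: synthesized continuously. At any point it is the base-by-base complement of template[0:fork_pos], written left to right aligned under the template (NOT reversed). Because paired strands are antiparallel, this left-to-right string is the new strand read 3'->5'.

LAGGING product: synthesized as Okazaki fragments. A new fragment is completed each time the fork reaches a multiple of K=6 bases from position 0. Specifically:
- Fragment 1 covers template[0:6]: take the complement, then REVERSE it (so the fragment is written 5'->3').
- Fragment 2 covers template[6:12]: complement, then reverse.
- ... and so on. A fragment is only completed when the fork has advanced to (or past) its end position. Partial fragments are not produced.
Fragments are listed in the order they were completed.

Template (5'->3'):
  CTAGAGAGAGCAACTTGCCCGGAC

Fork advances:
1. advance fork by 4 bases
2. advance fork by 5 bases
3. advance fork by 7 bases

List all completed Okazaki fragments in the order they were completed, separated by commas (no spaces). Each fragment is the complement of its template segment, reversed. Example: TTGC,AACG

Answer: CTCTAG,TGCTCT

Derivation:
Step 1: advance 4 -> fork_pos = 0 + 4 = 4. Next multiple of 6 is 6 (not reached); still 0 fragment(s).
Step 2: advance 5 -> fork_pos = 4 + 5 = 9. Reached multiple(s) of 6: 6 -> fragment 1 completed (1 total).
Step 3: advance 7 -> fork_pos = 9 + 7 = 16. Reached multiple(s) of 6: 12 -> fragment 2 completed (2 total).
Final fork_pos = 16, so 2 fragment(s) are complete. Build each: template segment -> complement -> reverse.
Fragment 1: template[0:6] = CTAGAG -> complement GATCTC -> reversed CTCTAG
Fragment 2: template[6:12] = AGAGCA -> complement TCTCGT -> reversed TGCTCT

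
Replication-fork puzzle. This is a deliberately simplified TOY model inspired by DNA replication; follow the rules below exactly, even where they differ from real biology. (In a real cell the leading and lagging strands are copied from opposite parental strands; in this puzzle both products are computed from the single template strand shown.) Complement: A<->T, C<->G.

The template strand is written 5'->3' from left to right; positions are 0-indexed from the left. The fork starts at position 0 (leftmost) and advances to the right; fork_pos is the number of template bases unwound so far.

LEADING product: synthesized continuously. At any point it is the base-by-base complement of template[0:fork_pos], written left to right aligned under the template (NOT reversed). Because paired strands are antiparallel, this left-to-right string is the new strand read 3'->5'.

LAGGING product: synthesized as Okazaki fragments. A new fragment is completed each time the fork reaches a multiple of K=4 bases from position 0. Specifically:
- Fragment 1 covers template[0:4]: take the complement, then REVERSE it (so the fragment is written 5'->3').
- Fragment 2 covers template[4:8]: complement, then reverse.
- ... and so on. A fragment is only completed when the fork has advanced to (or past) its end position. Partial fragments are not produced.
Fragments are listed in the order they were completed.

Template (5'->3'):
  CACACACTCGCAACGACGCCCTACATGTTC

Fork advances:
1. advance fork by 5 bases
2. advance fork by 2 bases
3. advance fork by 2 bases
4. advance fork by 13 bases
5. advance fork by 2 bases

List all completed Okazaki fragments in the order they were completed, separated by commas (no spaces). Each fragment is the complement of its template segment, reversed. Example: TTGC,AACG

Step 1: advance 5 -> fork_pos = 0 + 5 = 5. Reached multiple(s) of 4: 4 -> fragment 1 completed (1 total).
Step 2: advance 2 -> fork_pos = 5 + 2 = 7. Next multiple of 4 is 8 (not reached); still 1 fragment(s).
Step 3: advance 2 -> fork_pos = 7 + 2 = 9. Reached multiple(s) of 4: 8 -> fragment 2 completed (2 total).
Step 4: advance 13 -> fork_pos = 9 + 13 = 22. Reached multiple(s) of 4: 12, 16, 20 -> fragments 3-5 completed (5 total).
Step 5: advance 2 -> fork_pos = 22 + 2 = 24. Reached multiple(s) of 4: 24 -> fragment 6 completed (6 total).
Final fork_pos = 24, so 6 fragment(s) are complete. Build each: template segment -> complement -> reverse.
Fragment 1: template[0:4] = CACA -> complement GTGT -> reversed TGTG
Fragment 2: template[4:8] = CACT -> complement GTGA -> reversed AGTG
Fragment 3: template[8:12] = CGCA -> complement GCGT -> reversed TGCG
Fragment 4: template[12:16] = ACGA -> complement TGCT -> reversed TCGT
Fragment 5: template[16:20] = CGCC -> complement GCGG -> reversed GGCG
Fragment 6: template[20:24] = CTAC -> complement GATG -> reversed GTAG

Answer: TGTG,AGTG,TGCG,TCGT,GGCG,GTAG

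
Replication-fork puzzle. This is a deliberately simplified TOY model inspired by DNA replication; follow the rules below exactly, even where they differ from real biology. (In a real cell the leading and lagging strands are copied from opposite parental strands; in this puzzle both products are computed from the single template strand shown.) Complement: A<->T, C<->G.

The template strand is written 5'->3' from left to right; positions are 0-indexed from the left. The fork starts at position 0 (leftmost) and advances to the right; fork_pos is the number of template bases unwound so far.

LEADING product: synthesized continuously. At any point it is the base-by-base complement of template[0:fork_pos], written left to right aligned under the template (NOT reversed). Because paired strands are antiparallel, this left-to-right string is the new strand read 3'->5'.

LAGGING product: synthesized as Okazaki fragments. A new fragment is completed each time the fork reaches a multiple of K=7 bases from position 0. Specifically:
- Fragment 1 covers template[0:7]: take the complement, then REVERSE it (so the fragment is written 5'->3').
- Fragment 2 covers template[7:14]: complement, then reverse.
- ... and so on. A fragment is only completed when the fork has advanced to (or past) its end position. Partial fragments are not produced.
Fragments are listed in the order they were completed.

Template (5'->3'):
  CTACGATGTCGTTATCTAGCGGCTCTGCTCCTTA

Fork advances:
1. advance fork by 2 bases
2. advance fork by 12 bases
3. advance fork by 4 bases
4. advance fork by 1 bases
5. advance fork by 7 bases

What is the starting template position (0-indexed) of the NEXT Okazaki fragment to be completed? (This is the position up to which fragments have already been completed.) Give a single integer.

Step 1: advance 2 -> fork_pos = 0 + 2 = 2. Next multiple of 7 is 7 (not reached); still 0 fragment(s).
Step 2: advance 12 -> fork_pos = 2 + 12 = 14. Reached multiple(s) of 7: 7, 14 -> fragments 1-2 completed (2 total).
Step 3: advance 4 -> fork_pos = 14 + 4 = 18. Next multiple of 7 is 21 (not reached); still 2 fragment(s).
Step 4: advance 1 -> fork_pos = 18 + 1 = 19. Next multiple of 7 is 21 (not reached); still 2 fragment(s).
Step 5: advance 7 -> fork_pos = 19 + 7 = 26. Reached multiple(s) of 7: 21 -> fragment 3 completed (3 total).
3 fragment(s) completed, covering template[0:21] (3 x 7 = 21). The next fragment, fragment 4, covers template[21:28], so it starts at position 21.

Answer: 21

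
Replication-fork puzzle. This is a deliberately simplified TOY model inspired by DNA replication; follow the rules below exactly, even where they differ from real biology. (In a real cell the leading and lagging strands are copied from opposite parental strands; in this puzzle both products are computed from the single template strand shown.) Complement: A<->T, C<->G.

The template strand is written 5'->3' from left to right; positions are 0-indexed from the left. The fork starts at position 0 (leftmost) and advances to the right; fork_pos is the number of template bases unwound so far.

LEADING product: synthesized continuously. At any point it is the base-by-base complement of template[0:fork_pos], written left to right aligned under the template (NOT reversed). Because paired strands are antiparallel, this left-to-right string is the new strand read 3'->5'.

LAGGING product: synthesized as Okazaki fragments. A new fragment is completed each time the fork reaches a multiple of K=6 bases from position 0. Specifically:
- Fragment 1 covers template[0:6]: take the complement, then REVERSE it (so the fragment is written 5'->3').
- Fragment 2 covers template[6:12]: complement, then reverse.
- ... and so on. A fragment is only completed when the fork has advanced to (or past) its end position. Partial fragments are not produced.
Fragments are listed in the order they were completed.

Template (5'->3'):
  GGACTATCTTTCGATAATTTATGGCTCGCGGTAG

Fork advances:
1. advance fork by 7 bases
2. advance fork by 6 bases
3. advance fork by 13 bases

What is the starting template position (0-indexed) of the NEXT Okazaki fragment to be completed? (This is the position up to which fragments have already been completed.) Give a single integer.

Step 1: advance 7 -> fork_pos = 0 + 7 = 7. Reached multiple(s) of 6: 6 -> fragment 1 completed (1 total).
Step 2: advance 6 -> fork_pos = 7 + 6 = 13. Reached multiple(s) of 6: 12 -> fragment 2 completed (2 total).
Step 3: advance 13 -> fork_pos = 13 + 13 = 26. Reached multiple(s) of 6: 18, 24 -> fragments 3-4 completed (4 total).
4 fragment(s) completed, covering template[0:24] (4 x 6 = 24). The next fragment, fragment 5, covers template[24:30], so it starts at position 24.

Answer: 24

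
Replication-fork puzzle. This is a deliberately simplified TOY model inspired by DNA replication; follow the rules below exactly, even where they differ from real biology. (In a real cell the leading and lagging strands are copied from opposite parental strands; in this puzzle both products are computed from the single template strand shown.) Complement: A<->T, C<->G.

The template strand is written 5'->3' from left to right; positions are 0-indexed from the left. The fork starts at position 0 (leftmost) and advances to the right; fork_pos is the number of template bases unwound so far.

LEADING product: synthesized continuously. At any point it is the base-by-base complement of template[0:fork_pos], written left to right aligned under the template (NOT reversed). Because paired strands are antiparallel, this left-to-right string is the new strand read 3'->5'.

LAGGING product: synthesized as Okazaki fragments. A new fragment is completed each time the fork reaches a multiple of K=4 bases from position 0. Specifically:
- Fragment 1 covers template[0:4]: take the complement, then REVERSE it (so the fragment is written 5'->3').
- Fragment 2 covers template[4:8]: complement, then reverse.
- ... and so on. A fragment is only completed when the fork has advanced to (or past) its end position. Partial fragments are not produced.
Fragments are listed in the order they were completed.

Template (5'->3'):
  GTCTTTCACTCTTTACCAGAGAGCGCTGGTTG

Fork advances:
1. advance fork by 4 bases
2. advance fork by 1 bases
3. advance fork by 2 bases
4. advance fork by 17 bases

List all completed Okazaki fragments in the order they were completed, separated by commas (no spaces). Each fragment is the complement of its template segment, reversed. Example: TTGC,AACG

Answer: AGAC,TGAA,AGAG,GTAA,TCTG,GCTC

Derivation:
Step 1: advance 4 -> fork_pos = 0 + 4 = 4. Reached multiple(s) of 4: 4 -> fragment 1 completed (1 total).
Step 2: advance 1 -> fork_pos = 4 + 1 = 5. Next multiple of 4 is 8 (not reached); still 1 fragment(s).
Step 3: advance 2 -> fork_pos = 5 + 2 = 7. Next multiple of 4 is 8 (not reached); still 1 fragment(s).
Step 4: advance 17 -> fork_pos = 7 + 17 = 24. Reached multiple(s) of 4: 8, 12, 16, 20, 24 -> fragments 2-6 completed (6 total).
Final fork_pos = 24, so 6 fragment(s) are complete. Build each: template segment -> complement -> reverse.
Fragment 1: template[0:4] = GTCT -> complement CAGA -> reversed AGAC
Fragment 2: template[4:8] = TTCA -> complement AAGT -> reversed TGAA
Fragment 3: template[8:12] = CTCT -> complement GAGA -> reversed AGAG
Fragment 4: template[12:16] = TTAC -> complement AATG -> reversed GTAA
Fragment 5: template[16:20] = CAGA -> complement GTCT -> reversed TCTG
Fragment 6: template[20:24] = GAGC -> complement CTCG -> reversed GCTC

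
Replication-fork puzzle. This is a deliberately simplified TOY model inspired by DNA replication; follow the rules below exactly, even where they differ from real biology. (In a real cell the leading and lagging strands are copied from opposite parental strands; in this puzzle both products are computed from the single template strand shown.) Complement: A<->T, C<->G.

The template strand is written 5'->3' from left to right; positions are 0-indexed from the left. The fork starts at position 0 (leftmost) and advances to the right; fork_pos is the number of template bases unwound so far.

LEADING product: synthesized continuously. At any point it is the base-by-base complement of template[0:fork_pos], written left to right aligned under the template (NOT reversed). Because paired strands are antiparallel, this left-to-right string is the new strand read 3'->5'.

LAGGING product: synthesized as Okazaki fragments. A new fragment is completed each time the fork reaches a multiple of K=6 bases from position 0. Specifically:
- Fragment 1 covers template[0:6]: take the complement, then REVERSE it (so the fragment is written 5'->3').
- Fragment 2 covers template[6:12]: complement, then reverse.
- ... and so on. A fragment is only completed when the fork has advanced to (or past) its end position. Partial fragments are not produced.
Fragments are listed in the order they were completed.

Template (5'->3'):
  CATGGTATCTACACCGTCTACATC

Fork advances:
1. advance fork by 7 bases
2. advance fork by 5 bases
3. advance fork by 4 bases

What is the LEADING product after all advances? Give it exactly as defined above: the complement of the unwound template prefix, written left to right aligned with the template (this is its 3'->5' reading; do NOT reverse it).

Answer: GTACCATAGATGTGGC

Derivation:
Step 1: advance 7 -> fork_pos = 0 + 7 = 7.
Step 2: advance 5 -> fork_pos = 7 + 5 = 12.
Step 3: advance 4 -> fork_pos = 12 + 4 = 16.
Unwound prefix: template[0:16] = CATGGTATCTACACCG
Complement it base by base (A<->T, C<->G), keeping left-to-right order:
  [0:5] CATGG -> GTACC
  [5:10] TATCT -> ATAGA
  [10:15] ACACC -> TGTGG
  [15:16] G -> C
Concatenate: GTACCATAGATGTGGC (length 16; written aligned with the template, i.e. 3'->5').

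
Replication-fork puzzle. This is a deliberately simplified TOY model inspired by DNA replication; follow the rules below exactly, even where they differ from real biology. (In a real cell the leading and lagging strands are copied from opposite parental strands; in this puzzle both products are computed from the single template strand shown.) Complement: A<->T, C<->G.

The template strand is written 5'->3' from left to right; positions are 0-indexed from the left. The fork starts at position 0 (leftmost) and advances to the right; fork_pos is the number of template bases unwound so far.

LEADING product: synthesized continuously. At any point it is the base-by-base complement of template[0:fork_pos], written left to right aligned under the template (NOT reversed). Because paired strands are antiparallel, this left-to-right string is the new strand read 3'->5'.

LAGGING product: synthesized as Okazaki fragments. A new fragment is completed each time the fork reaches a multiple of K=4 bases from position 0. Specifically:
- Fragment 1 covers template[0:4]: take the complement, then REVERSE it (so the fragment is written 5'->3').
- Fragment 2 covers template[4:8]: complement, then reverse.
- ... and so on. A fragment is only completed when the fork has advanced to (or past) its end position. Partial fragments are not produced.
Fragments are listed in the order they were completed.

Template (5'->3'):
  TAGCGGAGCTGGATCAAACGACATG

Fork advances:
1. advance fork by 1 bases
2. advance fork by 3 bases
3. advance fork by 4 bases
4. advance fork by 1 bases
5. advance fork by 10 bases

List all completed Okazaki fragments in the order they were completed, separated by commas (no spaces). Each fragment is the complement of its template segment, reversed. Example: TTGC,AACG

Answer: GCTA,CTCC,CCAG,TGAT

Derivation:
Step 1: advance 1 -> fork_pos = 0 + 1 = 1. Next multiple of 4 is 4 (not reached); still 0 fragment(s).
Step 2: advance 3 -> fork_pos = 1 + 3 = 4. Reached multiple(s) of 4: 4 -> fragment 1 completed (1 total).
Step 3: advance 4 -> fork_pos = 4 + 4 = 8. Reached multiple(s) of 4: 8 -> fragment 2 completed (2 total).
Step 4: advance 1 -> fork_pos = 8 + 1 = 9. Next multiple of 4 is 12 (not reached); still 2 fragment(s).
Step 5: advance 10 -> fork_pos = 9 + 10 = 19. Reached multiple(s) of 4: 12, 16 -> fragments 3-4 completed (4 total).
Final fork_pos = 19, so 4 fragment(s) are complete. Build each: template segment -> complement -> reverse.
Fragment 1: template[0:4] = TAGC -> complement ATCG -> reversed GCTA
Fragment 2: template[4:8] = GGAG -> complement CCTC -> reversed CTCC
Fragment 3: template[8:12] = CTGG -> complement GACC -> reversed CCAG
Fragment 4: template[12:16] = ATCA -> complement TAGT -> reversed TGAT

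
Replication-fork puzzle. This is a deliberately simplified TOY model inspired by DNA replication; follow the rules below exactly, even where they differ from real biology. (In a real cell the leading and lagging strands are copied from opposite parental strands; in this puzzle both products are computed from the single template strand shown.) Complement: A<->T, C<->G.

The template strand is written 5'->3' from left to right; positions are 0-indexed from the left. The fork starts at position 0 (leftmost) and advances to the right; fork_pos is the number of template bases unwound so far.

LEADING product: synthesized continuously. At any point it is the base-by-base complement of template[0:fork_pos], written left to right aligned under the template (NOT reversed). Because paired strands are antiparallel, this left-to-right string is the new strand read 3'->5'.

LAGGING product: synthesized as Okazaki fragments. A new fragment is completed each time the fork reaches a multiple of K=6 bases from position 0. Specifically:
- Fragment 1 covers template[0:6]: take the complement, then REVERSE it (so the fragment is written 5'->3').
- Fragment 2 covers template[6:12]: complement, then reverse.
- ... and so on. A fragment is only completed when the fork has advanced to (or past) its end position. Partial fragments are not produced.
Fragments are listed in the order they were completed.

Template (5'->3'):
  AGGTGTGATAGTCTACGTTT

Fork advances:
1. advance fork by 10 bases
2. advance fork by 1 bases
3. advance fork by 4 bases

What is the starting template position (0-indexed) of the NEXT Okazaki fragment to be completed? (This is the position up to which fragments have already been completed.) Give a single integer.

Step 1: advance 10 -> fork_pos = 0 + 10 = 10. Reached multiple(s) of 6: 6 -> fragment 1 completed (1 total).
Step 2: advance 1 -> fork_pos = 10 + 1 = 11. Next multiple of 6 is 12 (not reached); still 1 fragment(s).
Step 3: advance 4 -> fork_pos = 11 + 4 = 15. Reached multiple(s) of 6: 12 -> fragment 2 completed (2 total).
2 fragment(s) completed, covering template[0:12] (2 x 6 = 12). The next fragment, fragment 3, covers template[12:18], so it starts at position 12.

Answer: 12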